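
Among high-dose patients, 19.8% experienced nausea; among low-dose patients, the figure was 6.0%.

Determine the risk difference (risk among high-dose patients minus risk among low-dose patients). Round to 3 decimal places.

risk difference = 0.1980 − 0.0600 = 0.138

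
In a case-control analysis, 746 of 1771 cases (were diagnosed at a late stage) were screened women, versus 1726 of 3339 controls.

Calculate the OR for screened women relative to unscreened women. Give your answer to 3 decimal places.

OR = (746 × 1613) / (1726 × 1025) = 1203298/1769150 ≈ 0.680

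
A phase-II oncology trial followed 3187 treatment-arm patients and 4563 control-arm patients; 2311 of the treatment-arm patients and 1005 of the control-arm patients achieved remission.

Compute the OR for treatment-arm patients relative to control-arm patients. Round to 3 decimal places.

OR = (2311 × 3558) / (876 × 1005) = 8222538/880380 ≈ 9.340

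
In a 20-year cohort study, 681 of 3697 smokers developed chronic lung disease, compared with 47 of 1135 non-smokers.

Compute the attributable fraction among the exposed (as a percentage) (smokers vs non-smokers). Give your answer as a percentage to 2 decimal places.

AR%: 77.52%

risk, smokers = 681/3697 = 0.18420
risk, non-smokers = 47/1135 = 0.04141
AR% = (0.18420 − 0.04141) / 0.18420 = 0.7752 → 77.52%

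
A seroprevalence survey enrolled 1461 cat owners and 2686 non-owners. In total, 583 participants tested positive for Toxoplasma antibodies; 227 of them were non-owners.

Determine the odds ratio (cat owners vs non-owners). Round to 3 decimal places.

cat owners with the outcome: 583 − 227 = 356
cat owners without the outcome: 1461 − 356 = 1105
non-owners without the outcome: 2686 − 227 = 2459
OR = (356 × 2459) / (1105 × 227) = 875404/250835 ≈ 3.490

OR ≈ 3.490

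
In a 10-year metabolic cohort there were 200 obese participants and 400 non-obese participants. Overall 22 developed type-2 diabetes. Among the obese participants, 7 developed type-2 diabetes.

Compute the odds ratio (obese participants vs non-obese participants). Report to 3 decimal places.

obese participants without the outcome: 200 − 7 = 193
non-obese participants with the outcome: 22 − 7 = 15
non-obese participants without the outcome: 400 − 15 = 385
odds, obese participants = 7/193 = 0.03627
odds, non-obese participants = 15/385 = 0.03896
OR = 0.03627 / 0.03896 = 0.931

OR ≈ 0.931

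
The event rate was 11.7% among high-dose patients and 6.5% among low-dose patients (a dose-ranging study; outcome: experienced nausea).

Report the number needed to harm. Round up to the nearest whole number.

NNH ≈ 20

absolute risk difference = 0.052000
1 / 0.052000 = 19.231 → round up → 20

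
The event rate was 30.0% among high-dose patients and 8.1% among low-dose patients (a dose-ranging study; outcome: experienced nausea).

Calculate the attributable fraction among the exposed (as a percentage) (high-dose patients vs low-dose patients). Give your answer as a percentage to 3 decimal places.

AR% = (0.3000 − 0.0810) / 0.3000 = 0.7300 → 73.000%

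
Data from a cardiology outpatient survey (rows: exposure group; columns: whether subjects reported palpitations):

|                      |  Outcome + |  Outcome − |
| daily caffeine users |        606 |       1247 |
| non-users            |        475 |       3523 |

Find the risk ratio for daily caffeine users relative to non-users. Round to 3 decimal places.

risk, daily caffeine users = 606/1853 = 0.3270
risk, non-users = 475/3998 = 0.1188
RR = 0.3270 / 0.1188 = 2.753

2.753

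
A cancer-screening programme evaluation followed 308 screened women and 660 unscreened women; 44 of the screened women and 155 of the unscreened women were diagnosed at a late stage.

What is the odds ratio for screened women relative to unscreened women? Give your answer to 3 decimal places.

OR = 0.543

odds, screened women = 44/264 = 0.1667
odds, unscreened women = 155/505 = 0.3069
OR = 0.1667 / 0.3069 = 0.543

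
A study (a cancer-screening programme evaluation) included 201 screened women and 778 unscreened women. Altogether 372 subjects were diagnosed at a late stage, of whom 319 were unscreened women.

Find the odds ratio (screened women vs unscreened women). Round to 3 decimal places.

screened women with the outcome: 372 − 319 = 53
screened women without the outcome: 201 − 53 = 148
unscreened women without the outcome: 778 − 319 = 459
OR = (53 × 459) / (148 × 319) = 24327/47212 ≈ 0.515

OR: 0.515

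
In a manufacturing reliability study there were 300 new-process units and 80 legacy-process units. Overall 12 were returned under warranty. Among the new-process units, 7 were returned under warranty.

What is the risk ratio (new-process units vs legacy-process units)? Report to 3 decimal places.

0.373

new-process units without the outcome: 300 − 7 = 293
legacy-process units with the outcome: 12 − 7 = 5
legacy-process units without the outcome: 80 − 5 = 75
risk, new-process units = 7/300 = 0.02333
risk, legacy-process units = 5/80 = 0.06250
RR = 0.02333 / 0.06250 = 0.373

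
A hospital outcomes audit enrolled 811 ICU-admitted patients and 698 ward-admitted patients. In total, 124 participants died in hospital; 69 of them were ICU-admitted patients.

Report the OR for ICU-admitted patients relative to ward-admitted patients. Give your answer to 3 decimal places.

OR ≈ 1.087

ICU-admitted patients without the outcome: 811 − 69 = 742
ward-admitted patients with the outcome: 124 − 69 = 55
ward-admitted patients without the outcome: 698 − 55 = 643
OR = (69 × 643) / (742 × 55) = 44367/40810 ≈ 1.087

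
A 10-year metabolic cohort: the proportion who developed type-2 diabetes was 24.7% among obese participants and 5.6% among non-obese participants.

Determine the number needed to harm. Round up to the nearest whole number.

NNH = 6

absolute risk difference = 0.191000
1 / 0.191000 = 5.236 → round up → 6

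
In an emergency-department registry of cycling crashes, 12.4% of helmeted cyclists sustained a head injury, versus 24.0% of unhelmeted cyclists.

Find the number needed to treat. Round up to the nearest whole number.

absolute risk difference = 0.116000
1 / 0.116000 = 8.621 → round up → 9

NNT ≈ 9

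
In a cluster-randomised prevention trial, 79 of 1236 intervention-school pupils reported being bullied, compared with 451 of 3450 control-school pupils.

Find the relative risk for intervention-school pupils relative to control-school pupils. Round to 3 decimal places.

RR = 0.489

risk, intervention-school pupils = 79/1236 = 0.0639
risk, control-school pupils = 451/3450 = 0.1307
RR = 0.0639 / 0.1307 = 0.489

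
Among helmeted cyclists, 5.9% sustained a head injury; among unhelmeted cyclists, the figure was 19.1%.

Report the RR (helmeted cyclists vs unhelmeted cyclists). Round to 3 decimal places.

RR = 0.0590 / 0.1910 = 0.309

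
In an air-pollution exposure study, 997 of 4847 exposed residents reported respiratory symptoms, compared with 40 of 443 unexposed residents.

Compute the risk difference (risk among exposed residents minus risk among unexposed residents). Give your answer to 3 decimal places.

risk, exposed residents = 997/4847 = 0.2057
risk, unexposed residents = 40/443 = 0.0903
risk difference = 0.2057 − 0.0903 = 0.115

RD: 0.115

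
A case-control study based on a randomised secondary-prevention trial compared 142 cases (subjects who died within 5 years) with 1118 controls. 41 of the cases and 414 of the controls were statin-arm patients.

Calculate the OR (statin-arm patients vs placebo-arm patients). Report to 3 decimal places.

0.690

odds, statin-arm patients = 41/414 = 0.0990
odds, placebo-arm patients = 101/704 = 0.1435
OR = 0.0990 / 0.1435 = 0.690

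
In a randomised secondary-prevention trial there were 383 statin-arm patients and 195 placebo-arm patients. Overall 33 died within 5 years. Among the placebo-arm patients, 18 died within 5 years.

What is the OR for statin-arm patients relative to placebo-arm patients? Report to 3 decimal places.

OR = 0.401

statin-arm patients with the outcome: 33 − 18 = 15
statin-arm patients without the outcome: 383 − 15 = 368
placebo-arm patients without the outcome: 195 − 18 = 177
odds, statin-arm patients = 15/368 = 0.04076
odds, placebo-arm patients = 18/177 = 0.10169
OR = 0.04076 / 0.10169 = 0.401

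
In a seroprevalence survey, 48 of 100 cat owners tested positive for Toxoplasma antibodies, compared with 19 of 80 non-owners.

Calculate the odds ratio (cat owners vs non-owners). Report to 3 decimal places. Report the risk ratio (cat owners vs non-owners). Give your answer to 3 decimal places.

OR = 2.964; RR = 2.021

OR = (48 × 61) / (52 × 19) = 2928/988 ≈ 2.964
risk, cat owners = 48/100 = 0.4800
risk, non-owners = 19/80 = 0.2375
RR = 0.4800 / 0.2375 = 2.021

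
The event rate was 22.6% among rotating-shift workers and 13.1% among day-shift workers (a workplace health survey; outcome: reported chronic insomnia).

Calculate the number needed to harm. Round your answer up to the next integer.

absolute risk difference = 0.095000
1 / 0.095000 = 10.526 → round up → 11

NNH ≈ 11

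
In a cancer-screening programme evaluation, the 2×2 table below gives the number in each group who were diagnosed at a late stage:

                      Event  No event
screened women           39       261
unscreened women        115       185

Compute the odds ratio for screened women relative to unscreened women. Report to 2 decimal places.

OR = 0.24

odds, screened women = 39/261 = 0.1494
odds, unscreened women = 115/185 = 0.6216
OR = 0.1494 / 0.6216 = 0.24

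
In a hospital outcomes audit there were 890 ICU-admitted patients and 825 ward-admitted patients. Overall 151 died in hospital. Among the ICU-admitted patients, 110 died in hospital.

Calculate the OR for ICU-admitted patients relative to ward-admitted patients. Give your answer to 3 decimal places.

2.697

ICU-admitted patients without the outcome: 890 − 110 = 780
ward-admitted patients with the outcome: 151 − 110 = 41
ward-admitted patients without the outcome: 825 − 41 = 784
OR = (110 × 784) / (780 × 41) = 86240/31980 ≈ 2.697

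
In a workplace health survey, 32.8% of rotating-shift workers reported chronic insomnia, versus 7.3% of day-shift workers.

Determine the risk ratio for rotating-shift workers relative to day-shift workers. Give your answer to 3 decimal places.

RR = 0.3280 / 0.0730 = 4.493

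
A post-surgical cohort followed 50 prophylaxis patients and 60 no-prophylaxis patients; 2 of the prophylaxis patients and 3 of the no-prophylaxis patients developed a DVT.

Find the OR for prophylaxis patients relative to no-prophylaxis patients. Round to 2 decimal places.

OR = (2 × 57) / (48 × 3) = 114/144 ≈ 0.79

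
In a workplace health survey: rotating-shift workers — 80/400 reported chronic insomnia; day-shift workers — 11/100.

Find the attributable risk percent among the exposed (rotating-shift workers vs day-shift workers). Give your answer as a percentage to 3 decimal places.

risk, rotating-shift workers = 80/400 = 0.2000
risk, day-shift workers = 11/100 = 0.1100
AR% = (0.2000 − 0.1100) / 0.2000 = 0.4500 → 45.000%

AR% ≈ 45.000%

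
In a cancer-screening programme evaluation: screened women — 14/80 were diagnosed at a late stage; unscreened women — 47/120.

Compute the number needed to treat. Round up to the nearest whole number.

NNT: 5

risk, screened women = 14/80 = 0.175000
risk, unscreened women = 47/120 = 0.391667
absolute risk difference = 0.216667
1 / 0.216667 = 4.615 → round up → 5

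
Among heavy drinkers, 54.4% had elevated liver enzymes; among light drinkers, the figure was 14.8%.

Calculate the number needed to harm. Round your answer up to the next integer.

3

absolute risk difference = 0.396000
1 / 0.396000 = 2.525 → round up → 3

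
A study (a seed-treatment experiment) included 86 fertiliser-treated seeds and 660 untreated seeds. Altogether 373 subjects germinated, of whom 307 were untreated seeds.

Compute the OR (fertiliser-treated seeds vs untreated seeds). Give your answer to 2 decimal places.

fertiliser-treated seeds with the outcome: 373 − 307 = 66
fertiliser-treated seeds without the outcome: 86 − 66 = 20
untreated seeds without the outcome: 660 − 307 = 353
odds, fertiliser-treated seeds = 66/20 = 3.3000
odds, untreated seeds = 307/353 = 0.8697
OR = 3.3000 / 0.8697 = 3.79

OR ≈ 3.79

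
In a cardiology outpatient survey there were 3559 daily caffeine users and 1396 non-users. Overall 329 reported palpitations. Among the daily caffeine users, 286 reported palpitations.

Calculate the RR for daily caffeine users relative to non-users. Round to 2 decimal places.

2.61

daily caffeine users without the outcome: 3559 − 286 = 3273
non-users with the outcome: 329 − 286 = 43
non-users without the outcome: 1396 − 43 = 1353
risk, daily caffeine users = 286/3559 = 0.08036
risk, non-users = 43/1396 = 0.03080
RR = 0.08036 / 0.03080 = 2.61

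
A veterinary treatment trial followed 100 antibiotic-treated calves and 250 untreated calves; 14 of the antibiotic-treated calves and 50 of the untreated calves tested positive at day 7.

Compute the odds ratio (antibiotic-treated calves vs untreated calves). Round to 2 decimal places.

OR = (14 × 200) / (86 × 50) = 2800/4300 ≈ 0.65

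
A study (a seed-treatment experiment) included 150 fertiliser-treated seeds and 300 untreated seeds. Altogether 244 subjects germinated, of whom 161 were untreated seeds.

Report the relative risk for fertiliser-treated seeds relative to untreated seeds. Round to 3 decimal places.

RR: 1.031

fertiliser-treated seeds with the outcome: 244 − 161 = 83
fertiliser-treated seeds without the outcome: 150 − 83 = 67
untreated seeds without the outcome: 300 − 161 = 139
risk, fertiliser-treated seeds = 83/150 = 0.5533
risk, untreated seeds = 161/300 = 0.5367
RR = 0.5533 / 0.5367 = 1.031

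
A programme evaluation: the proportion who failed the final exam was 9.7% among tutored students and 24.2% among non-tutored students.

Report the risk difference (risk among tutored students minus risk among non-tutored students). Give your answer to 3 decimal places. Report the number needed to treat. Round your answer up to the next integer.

RD = -0.145; NNT = 7

risk difference = 0.0970 − 0.2420 = -0.145
absolute risk difference = 0.145000
1 / 0.145000 = 6.897 → round up → 7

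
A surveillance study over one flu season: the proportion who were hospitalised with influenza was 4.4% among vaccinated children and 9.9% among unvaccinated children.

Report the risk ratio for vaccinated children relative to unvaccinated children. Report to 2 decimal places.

RR = 0.04400 / 0.09900 = 0.44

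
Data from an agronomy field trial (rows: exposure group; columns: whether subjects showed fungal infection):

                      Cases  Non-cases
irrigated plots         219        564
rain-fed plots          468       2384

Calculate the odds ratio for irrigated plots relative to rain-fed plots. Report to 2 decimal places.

OR ≈ 1.98

odds, irrigated plots = 219/564 = 0.3883
odds, rain-fed plots = 468/2384 = 0.1963
OR = 0.3883 / 0.1963 = 1.98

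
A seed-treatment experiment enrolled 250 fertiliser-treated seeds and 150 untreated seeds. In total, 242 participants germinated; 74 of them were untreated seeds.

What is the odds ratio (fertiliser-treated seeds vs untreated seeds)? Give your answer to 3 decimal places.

fertiliser-treated seeds with the outcome: 242 − 74 = 168
fertiliser-treated seeds without the outcome: 250 − 168 = 82
untreated seeds without the outcome: 150 − 74 = 76
odds, fertiliser-treated seeds = 168/82 = 2.0488
odds, untreated seeds = 74/76 = 0.9737
OR = 2.0488 / 0.9737 = 2.104

OR = 2.104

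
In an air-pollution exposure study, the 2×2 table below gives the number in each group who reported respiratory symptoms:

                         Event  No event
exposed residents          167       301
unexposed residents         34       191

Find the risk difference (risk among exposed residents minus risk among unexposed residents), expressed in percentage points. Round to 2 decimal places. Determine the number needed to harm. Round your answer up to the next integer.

RD = 20.57; NNH = 5

risk, exposed residents = 167/468 = 0.3568
risk, unexposed residents = 34/225 = 0.1511
risk difference = 0.3568 − 0.1511 = 0.2057 → 20.57 percentage points
absolute risk difference = 0.205726
1 / 0.205726 = 4.861 → round up → 5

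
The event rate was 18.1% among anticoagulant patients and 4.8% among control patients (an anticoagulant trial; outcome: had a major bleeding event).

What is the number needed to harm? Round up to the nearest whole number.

8

absolute risk difference = 0.133000
1 / 0.133000 = 7.519 → round up → 8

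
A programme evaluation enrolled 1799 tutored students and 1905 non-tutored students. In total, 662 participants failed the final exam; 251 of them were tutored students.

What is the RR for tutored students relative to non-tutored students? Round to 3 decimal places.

0.647

tutored students without the outcome: 1799 − 251 = 1548
non-tutored students with the outcome: 662 − 251 = 411
non-tutored students without the outcome: 1905 − 411 = 1494
risk, tutored students = 251/1799 = 0.1395
risk, non-tutored students = 411/1905 = 0.2157
RR = 0.1395 / 0.2157 = 0.647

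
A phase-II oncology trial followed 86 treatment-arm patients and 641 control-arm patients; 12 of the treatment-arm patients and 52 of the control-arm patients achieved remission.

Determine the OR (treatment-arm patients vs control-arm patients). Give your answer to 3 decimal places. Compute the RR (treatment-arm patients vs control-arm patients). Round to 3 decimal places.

odds, treatment-arm patients = 12/74 = 0.1622
odds, control-arm patients = 52/589 = 0.0883
OR = 0.1622 / 0.0883 = 1.837
risk, treatment-arm patients = 12/86 = 0.1395
risk, control-arm patients = 52/641 = 0.0811
RR = 0.1395 / 0.0811 = 1.720

OR = 1.837; RR = 1.720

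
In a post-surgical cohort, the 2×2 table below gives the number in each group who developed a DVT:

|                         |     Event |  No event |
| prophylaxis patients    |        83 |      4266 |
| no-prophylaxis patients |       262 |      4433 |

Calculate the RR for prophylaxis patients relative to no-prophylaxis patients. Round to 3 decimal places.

RR ≈ 0.342

risk, prophylaxis patients = 83/4349 = 0.01908
risk, no-prophylaxis patients = 262/4695 = 0.05580
RR = 0.01908 / 0.05580 = 0.342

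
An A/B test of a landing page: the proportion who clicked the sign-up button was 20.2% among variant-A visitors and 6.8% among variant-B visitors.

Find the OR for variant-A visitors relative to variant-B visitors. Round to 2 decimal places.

odds, variant-A visitors = 0.2020/0.7980 = 0.2531
odds, variant-B visitors = 0.0680/0.9320 = 0.0730
OR = 0.2531 / 0.0730 = 3.47

3.47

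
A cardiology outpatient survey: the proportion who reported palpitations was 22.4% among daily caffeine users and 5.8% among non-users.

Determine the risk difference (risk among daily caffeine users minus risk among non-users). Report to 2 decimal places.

risk difference = 0.2240 − 0.0580 = 0.17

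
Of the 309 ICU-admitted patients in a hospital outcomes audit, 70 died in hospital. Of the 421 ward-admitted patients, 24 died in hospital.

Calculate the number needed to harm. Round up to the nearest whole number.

NNH = 6

risk, ICU-admitted patients = 70/309 = 0.226537
risk, ward-admitted patients = 24/421 = 0.057007
absolute risk difference = 0.169530
1 / 0.169530 = 5.899 → round up → 6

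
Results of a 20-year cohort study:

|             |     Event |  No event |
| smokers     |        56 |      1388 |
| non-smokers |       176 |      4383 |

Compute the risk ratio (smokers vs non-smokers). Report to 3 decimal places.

risk, smokers = 56/1444 = 0.03878
risk, non-smokers = 176/4559 = 0.03860
RR = 0.03878 / 0.03860 = 1.005

RR: 1.005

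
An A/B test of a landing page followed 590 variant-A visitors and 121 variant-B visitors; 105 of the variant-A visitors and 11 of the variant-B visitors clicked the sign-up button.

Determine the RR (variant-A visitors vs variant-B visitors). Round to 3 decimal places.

risk, variant-A visitors = 105/590 = 0.1780
risk, variant-B visitors = 11/121 = 0.0909
RR = 0.1780 / 0.0909 = 1.958

1.958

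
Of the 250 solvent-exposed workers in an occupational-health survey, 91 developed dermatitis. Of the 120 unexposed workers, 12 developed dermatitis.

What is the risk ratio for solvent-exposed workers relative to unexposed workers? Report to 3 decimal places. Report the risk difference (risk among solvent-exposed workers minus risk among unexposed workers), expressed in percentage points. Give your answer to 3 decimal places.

RR = 3.640; RD = 26.400

risk, solvent-exposed workers = 91/250 = 0.3640
risk, unexposed workers = 12/120 = 0.1000
RR = 0.3640 / 0.1000 = 3.640
risk difference = 0.3640 − 0.1000 = 0.2640 → 26.400 percentage points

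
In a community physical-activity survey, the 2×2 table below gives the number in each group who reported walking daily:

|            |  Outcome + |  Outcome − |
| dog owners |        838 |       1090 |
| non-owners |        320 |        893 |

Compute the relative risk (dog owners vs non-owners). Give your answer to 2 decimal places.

1.65

risk, dog owners = 838/1928 = 0.4346
risk, non-owners = 320/1213 = 0.2638
RR = 0.4346 / 0.2638 = 1.65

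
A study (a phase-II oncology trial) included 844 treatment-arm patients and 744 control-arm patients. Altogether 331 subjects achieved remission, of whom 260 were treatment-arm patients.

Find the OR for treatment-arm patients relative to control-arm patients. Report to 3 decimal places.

4.220

treatment-arm patients without the outcome: 844 − 260 = 584
control-arm patients with the outcome: 331 − 260 = 71
control-arm patients without the outcome: 744 − 71 = 673
OR = (260 × 673) / (584 × 71) = 174980/41464 ≈ 4.220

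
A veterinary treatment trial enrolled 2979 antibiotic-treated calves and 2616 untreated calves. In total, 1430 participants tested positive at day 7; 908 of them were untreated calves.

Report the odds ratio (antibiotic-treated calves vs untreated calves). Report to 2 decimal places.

antibiotic-treated calves with the outcome: 1430 − 908 = 522
antibiotic-treated calves without the outcome: 2979 − 522 = 2457
untreated calves without the outcome: 2616 − 908 = 1708
OR = (522 × 1708) / (2457 × 908) = 891576/2230956 ≈ 0.40

0.40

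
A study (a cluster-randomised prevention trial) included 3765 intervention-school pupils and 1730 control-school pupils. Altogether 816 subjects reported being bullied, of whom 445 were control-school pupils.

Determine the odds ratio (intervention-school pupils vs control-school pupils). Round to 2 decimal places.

0.32

intervention-school pupils with the outcome: 816 − 445 = 371
intervention-school pupils without the outcome: 3765 − 371 = 3394
control-school pupils without the outcome: 1730 − 445 = 1285
OR = (371 × 1285) / (3394 × 445) = 476735/1510330 ≈ 0.32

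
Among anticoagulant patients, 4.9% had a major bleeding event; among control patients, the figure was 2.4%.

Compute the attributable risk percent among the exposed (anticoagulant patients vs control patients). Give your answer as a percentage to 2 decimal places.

AR% = (0.04900 − 0.02400) / 0.04900 = 0.5102 → 51.02%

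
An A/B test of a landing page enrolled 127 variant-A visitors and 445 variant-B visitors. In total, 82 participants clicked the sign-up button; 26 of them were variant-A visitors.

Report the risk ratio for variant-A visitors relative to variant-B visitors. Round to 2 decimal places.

RR: 1.63

variant-A visitors without the outcome: 127 − 26 = 101
variant-B visitors with the outcome: 82 − 26 = 56
variant-B visitors without the outcome: 445 − 56 = 389
risk, variant-A visitors = 26/127 = 0.2047
risk, variant-B visitors = 56/445 = 0.1258
RR = 0.2047 / 0.1258 = 1.63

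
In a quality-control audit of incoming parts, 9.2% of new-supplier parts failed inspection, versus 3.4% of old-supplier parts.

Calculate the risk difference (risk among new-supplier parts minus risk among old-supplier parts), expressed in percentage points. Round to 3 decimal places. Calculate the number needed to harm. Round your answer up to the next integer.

RD = 5.800; NNH = 18

risk difference = 0.09200 − 0.03400 = 0.05800 → 5.800 percentage points
absolute risk difference = 0.058000
1 / 0.058000 = 17.241 → round up → 18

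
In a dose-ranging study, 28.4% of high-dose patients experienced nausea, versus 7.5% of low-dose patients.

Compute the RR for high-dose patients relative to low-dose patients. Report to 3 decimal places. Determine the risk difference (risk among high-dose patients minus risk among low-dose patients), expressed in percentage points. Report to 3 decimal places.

RR = 0.2840 / 0.0750 = 3.787
risk difference = 0.2840 − 0.0750 = 0.2090 → 20.900 percentage points

RR = 3.787; RD = 20.900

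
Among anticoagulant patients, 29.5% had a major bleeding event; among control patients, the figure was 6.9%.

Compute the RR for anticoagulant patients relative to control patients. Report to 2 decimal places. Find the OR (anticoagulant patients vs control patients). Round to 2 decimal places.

RR = 4.28; OR = 5.65

RR = 0.2950 / 0.0690 = 4.28
odds, anticoagulant patients = 0.2950/0.7050 = 0.4184
odds, control patients = 0.0690/0.9310 = 0.0741
OR = 0.4184 / 0.0741 = 5.65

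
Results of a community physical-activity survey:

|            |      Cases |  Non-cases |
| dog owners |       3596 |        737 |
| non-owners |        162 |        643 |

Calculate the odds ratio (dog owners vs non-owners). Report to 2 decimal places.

OR = (3596 × 643) / (737 × 162) = 2312228/119394 ≈ 19.37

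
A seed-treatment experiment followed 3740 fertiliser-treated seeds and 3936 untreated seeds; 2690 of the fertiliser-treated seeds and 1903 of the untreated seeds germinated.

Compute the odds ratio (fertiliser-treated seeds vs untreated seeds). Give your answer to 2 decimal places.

OR = (2690 × 2033) / (1050 × 1903) = 5468770/1998150 ≈ 2.74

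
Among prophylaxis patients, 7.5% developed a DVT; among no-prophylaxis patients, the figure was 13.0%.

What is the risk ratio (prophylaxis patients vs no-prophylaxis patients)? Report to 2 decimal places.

RR = 0.0750 / 0.1300 = 0.58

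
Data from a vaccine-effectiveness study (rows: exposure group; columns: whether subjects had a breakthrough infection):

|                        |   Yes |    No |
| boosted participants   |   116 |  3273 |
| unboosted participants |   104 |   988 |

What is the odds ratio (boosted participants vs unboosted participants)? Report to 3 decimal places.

odds, boosted participants = 116/3273 = 0.03544
odds, unboosted participants = 104/988 = 0.10526
OR = 0.03544 / 0.10526 = 0.337

0.337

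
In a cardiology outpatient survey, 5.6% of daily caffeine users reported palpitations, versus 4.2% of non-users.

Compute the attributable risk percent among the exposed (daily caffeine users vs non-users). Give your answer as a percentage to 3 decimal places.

AR% = (0.05600 − 0.04200) / 0.05600 = 0.2500 → 25.000%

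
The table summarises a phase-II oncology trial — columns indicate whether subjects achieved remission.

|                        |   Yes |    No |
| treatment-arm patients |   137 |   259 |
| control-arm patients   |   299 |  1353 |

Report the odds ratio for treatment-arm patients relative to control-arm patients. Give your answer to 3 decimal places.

odds, treatment-arm patients = 137/259 = 0.5290
odds, control-arm patients = 299/1353 = 0.2210
OR = 0.5290 / 0.2210 = 2.394

2.394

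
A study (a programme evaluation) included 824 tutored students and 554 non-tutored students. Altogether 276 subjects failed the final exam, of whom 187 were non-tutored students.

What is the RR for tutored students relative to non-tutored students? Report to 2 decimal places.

0.32

tutored students with the outcome: 276 − 187 = 89
tutored students without the outcome: 824 − 89 = 735
non-tutored students without the outcome: 554 − 187 = 367
risk, tutored students = 89/824 = 0.1080
risk, non-tutored students = 187/554 = 0.3375
RR = 0.1080 / 0.3375 = 0.32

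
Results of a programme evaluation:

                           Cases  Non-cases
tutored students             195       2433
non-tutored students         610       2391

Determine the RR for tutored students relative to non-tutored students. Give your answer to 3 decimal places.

risk, tutored students = 195/2628 = 0.0742
risk, non-tutored students = 610/3001 = 0.2033
RR = 0.0742 / 0.2033 = 0.365

0.365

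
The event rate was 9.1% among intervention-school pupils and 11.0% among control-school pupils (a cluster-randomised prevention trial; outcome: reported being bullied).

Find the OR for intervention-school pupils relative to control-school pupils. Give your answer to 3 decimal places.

odds, intervention-school pupils = 0.0910/0.9090 = 0.1001
odds, control-school pupils = 0.1100/0.8900 = 0.1236
OR = 0.1001 / 0.1236 = 0.810

OR: 0.810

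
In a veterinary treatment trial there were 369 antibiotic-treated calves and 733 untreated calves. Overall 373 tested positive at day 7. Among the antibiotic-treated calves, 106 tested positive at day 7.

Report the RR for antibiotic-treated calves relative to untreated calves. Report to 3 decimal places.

antibiotic-treated calves without the outcome: 369 − 106 = 263
untreated calves with the outcome: 373 − 106 = 267
untreated calves without the outcome: 733 − 267 = 466
risk, antibiotic-treated calves = 106/369 = 0.2873
risk, untreated calves = 267/733 = 0.3643
RR = 0.2873 / 0.3643 = 0.789

RR ≈ 0.789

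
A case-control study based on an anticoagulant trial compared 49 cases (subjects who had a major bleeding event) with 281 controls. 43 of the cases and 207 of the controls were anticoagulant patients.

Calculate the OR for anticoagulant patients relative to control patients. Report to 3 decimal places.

OR = (43 × 74) / (207 × 6) = 3182/1242 ≈ 2.562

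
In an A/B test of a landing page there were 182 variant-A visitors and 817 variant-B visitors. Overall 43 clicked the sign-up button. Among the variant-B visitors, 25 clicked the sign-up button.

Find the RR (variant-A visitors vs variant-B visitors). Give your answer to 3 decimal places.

RR ≈ 3.232

variant-A visitors with the outcome: 43 − 25 = 18
variant-A visitors without the outcome: 182 − 18 = 164
variant-B visitors without the outcome: 817 − 25 = 792
risk, variant-A visitors = 18/182 = 0.09890
risk, variant-B visitors = 25/817 = 0.03060
RR = 0.09890 / 0.03060 = 3.232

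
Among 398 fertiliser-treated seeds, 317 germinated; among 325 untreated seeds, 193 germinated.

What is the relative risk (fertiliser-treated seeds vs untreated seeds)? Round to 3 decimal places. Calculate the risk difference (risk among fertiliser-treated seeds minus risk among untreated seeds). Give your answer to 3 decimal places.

RR = 1.341; RD = 0.203

risk, fertiliser-treated seeds = 317/398 = 0.7965
risk, untreated seeds = 193/325 = 0.5938
RR = 0.7965 / 0.5938 = 1.341
risk difference = 0.7965 − 0.5938 = 0.203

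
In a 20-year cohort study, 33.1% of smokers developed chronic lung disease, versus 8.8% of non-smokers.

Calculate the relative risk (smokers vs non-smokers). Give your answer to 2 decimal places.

RR = 0.3310 / 0.0880 = 3.76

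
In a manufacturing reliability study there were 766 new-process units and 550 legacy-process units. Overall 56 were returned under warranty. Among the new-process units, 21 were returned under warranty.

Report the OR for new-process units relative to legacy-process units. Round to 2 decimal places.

OR ≈ 0.41

new-process units without the outcome: 766 − 21 = 745
legacy-process units with the outcome: 56 − 21 = 35
legacy-process units without the outcome: 550 − 35 = 515
odds, new-process units = 21/745 = 0.02819
odds, legacy-process units = 35/515 = 0.06796
OR = 0.02819 / 0.06796 = 0.41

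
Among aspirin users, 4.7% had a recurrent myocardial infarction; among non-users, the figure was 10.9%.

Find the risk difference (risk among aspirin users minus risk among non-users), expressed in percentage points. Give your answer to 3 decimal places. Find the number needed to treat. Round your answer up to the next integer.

RD = -6.200; NNT = 17

risk difference = 0.04700 − 0.10900 = -0.06200 → -6.200 percentage points
absolute risk difference = 0.062000
1 / 0.062000 = 16.129 → round up → 17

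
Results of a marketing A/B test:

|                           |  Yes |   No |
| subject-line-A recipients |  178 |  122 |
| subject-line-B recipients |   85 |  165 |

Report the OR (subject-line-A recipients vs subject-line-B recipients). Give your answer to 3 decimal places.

OR = 2.832

odds, subject-line-A recipients = 178/122 = 1.4590
odds, subject-line-B recipients = 85/165 = 0.5152
OR = 1.4590 / 0.5152 = 2.832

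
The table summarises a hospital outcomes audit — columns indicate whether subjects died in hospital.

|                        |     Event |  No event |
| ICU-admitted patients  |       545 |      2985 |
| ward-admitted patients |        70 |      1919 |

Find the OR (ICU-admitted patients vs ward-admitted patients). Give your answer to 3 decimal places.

5.005

odds, ICU-admitted patients = 545/2985 = 0.18258
odds, ward-admitted patients = 70/1919 = 0.03648
OR = 0.18258 / 0.03648 = 5.005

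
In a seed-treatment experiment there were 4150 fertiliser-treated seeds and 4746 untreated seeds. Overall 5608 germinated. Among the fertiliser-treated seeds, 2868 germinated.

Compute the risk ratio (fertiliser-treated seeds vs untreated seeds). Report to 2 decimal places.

fertiliser-treated seeds without the outcome: 4150 − 2868 = 1282
untreated seeds with the outcome: 5608 − 2868 = 2740
untreated seeds without the outcome: 4746 − 2740 = 2006
risk, fertiliser-treated seeds = 2868/4150 = 0.6911
risk, untreated seeds = 2740/4746 = 0.5773
RR = 0.6911 / 0.5773 = 1.20

RR ≈ 1.20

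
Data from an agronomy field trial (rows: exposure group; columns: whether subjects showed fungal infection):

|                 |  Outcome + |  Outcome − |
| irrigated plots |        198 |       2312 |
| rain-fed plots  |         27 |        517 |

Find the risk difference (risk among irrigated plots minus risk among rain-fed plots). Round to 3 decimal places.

RD: 0.029

risk, irrigated plots = 198/2510 = 0.07888
risk, rain-fed plots = 27/544 = 0.04963
risk difference = 0.07888 − 0.04963 = 0.029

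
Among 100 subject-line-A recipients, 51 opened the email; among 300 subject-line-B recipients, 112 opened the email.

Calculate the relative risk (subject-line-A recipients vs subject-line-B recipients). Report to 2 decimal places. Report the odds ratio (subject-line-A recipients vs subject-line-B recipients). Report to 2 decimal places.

RR = 1.37; OR = 1.75

risk, subject-line-A recipients = 51/100 = 0.5100
risk, subject-line-B recipients = 112/300 = 0.3733
RR = 0.5100 / 0.3733 = 1.37
OR = (51 × 188) / (49 × 112) = 9588/5488 ≈ 1.75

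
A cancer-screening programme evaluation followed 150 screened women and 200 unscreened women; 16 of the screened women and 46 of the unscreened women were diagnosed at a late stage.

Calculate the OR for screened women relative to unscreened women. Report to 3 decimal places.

OR = 0.400

odds, screened women = 16/134 = 0.1194
odds, unscreened women = 46/154 = 0.2987
OR = 0.1194 / 0.2987 = 0.400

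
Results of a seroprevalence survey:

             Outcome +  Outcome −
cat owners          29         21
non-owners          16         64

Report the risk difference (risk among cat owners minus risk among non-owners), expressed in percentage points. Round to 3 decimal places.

risk, cat owners = 29/50 = 0.5800
risk, non-owners = 16/80 = 0.2000
risk difference = 0.5800 − 0.2000 = 0.3800 → 38.000 percentage points

RD ≈ 38.000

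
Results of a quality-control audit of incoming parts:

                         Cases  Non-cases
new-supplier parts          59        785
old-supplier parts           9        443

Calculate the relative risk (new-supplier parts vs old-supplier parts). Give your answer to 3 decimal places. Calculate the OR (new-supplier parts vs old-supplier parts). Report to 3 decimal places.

RR = 3.511; OR = 3.700

risk, new-supplier parts = 59/844 = 0.06991
risk, old-supplier parts = 9/452 = 0.01991
RR = 0.06991 / 0.01991 = 3.511
OR = (59 × 443) / (785 × 9) = 26137/7065 ≈ 3.700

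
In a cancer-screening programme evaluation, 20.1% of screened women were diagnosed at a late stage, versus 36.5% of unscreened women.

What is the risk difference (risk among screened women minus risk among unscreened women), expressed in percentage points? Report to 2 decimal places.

RD: -16.40

risk difference = 0.2010 − 0.3650 = -0.1640 → -16.40 percentage points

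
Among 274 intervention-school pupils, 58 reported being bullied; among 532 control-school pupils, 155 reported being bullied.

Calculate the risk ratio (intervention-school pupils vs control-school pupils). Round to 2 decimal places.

0.73

risk, intervention-school pupils = 58/274 = 0.2117
risk, control-school pupils = 155/532 = 0.2914
RR = 0.2117 / 0.2914 = 0.73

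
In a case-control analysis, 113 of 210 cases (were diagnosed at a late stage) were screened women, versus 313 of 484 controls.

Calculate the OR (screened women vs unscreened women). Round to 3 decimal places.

odds, screened women = 113/313 = 0.3610
odds, unscreened women = 97/171 = 0.5673
OR = 0.3610 / 0.5673 = 0.636

OR ≈ 0.636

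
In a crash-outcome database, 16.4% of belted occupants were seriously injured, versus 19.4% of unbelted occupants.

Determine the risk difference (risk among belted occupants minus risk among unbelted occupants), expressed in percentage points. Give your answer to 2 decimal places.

risk difference = 0.1640 − 0.1940 = -0.0300 → -3.00 percentage points

RD = -3.00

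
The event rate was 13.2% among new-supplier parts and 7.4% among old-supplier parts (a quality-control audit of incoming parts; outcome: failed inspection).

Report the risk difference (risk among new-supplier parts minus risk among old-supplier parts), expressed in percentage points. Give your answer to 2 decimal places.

risk difference = 0.1320 − 0.0740 = 0.0580 → 5.80 percentage points

5.80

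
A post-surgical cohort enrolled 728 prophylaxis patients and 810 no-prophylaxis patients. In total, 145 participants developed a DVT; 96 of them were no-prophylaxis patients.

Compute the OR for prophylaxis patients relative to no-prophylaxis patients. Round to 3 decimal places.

OR ≈ 0.537

prophylaxis patients with the outcome: 145 − 96 = 49
prophylaxis patients without the outcome: 728 − 49 = 679
no-prophylaxis patients without the outcome: 810 − 96 = 714
OR = (49 × 714) / (679 × 96) = 34986/65184 ≈ 0.537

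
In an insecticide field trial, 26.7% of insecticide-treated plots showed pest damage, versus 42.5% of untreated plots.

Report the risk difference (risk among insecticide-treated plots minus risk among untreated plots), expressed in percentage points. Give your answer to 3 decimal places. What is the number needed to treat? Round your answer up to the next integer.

RD = -15.800; NNT = 7

risk difference = 0.2670 − 0.4250 = -0.1580 → -15.800 percentage points
absolute risk difference = 0.158000
1 / 0.158000 = 6.329 → round up → 7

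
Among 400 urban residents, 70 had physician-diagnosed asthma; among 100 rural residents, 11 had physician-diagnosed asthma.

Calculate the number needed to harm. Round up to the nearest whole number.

risk, urban residents = 70/400 = 0.175000
risk, rural residents = 11/100 = 0.110000
absolute risk difference = 0.065000
1 / 0.065000 = 15.385 → round up → 16

NNH ≈ 16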